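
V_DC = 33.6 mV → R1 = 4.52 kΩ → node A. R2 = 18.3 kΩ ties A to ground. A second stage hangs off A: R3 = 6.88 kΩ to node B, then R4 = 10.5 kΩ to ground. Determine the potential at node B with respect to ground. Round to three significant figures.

Node A sees R2 in parallel with the series input of stage 2, R3 + R4 = 17.38 kΩ.
R2 ‖ (R3+R4) = 8.914 kΩ.
So V_A = 33.6 × 0.6635 = 22.30 mV.
Then the unloaded second divider: V_B = V_A × R4/(R3+R4) = 22.30 × 0.6041 = 13.47 mV.

V_B ≈ 13.5 mV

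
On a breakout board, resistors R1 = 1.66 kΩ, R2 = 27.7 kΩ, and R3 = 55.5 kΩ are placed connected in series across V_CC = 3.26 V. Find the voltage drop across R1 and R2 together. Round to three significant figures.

Total series resistance ΣR = 1.66 + 27.7 + 55.5 = 84.86 kΩ.
R_{R1..R2} = 1.66 + 27.7 = 29.36 kΩ.
By the voltage-divider rule, V = 3.26 × 29.36/84.86 = 1.128 V.

V ≈ 1.13 V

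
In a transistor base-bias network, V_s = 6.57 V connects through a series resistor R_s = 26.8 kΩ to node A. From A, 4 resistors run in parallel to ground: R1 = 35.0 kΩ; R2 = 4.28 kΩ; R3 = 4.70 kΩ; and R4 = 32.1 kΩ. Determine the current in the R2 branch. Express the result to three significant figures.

I ≈ 0.105 mA

Parallel bank: R_p = 1/(1/35.0 + 1/4.28 + 1/4.70 + 1/32.1) = 1.976 kΩ.
V_A = 6.57 × 1.976/28.78 = 0.4511 V.
Branch current I = V_A/R2 = 0.4511/4.28 = 0.1054 mA.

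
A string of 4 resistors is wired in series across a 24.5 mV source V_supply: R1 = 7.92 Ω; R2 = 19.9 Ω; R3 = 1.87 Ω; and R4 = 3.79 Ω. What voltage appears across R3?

Series total: ΣR = 7.92 + 19.9 + 1.87 + 3.79 = 33.48 Ω.
V = V_supply · R/ΣR = 24.5 × 0.05585 = 1.368 mV.

V ≈ 1.37 mV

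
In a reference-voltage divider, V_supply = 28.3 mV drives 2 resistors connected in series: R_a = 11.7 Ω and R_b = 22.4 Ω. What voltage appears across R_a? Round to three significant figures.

V ≈ 9.71 mV

Total series resistance ΣR = 11.7 + 22.4 = 34.10 Ω.
V = V_supply · R/ΣR = 28.3 × 0.3431 = 9.710 mV.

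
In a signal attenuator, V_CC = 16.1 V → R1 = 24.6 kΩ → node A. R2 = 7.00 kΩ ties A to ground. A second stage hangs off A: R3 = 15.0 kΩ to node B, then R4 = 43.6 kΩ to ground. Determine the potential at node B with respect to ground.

Node A sees R2 in parallel with the series input of stage 2, R3 + R4 = 58.60 kΩ.
Effective lower resistance at A: R2 ‖ 58.60 = 6.253 kΩ.
V_A = 16.1 × 6.253/(24.6 + 6.253) = 3.263 V.
V_B = V_A × 0.7440 = 2.428 V.

V_B ≈ 2.43 V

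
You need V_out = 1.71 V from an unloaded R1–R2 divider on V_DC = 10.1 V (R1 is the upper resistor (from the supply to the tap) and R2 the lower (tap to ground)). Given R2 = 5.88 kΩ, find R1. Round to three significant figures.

V_out/V_DC = R2/(R1+R2) = 0.1693.
Rearranging, R1 = R2·(1−k)/k = 5.88 × 4.906 = 28.85 kΩ.

R1 ≈ 28.8 kΩ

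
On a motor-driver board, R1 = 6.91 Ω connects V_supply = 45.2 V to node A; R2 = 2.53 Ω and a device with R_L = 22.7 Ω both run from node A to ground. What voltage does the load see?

V_out ≈ 11.2 V

First combine the lower leg with the load: R2 ‖ R_L = 2.276 Ω.
Then V_out = V_supply · R2'/(R1 + R2') = 45.2 × 2.276/9.186 = 11.20 V.
(Unloaded it would be 12.1 V; the load pulls it down.)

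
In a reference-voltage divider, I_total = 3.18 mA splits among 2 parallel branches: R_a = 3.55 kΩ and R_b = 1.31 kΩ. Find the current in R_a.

I ≈ 0.857 mA

With just two branches, the current splits inversely with resistance.
I(R_a) = 3.18 × 1.31/(3.55 + 1.31) = 3.18 × 0.2695 = 0.8572 mA.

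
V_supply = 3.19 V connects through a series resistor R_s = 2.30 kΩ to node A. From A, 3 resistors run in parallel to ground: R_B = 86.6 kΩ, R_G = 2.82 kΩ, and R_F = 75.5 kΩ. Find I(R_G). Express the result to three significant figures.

Parallel bank: R_p = 1/(1/86.6 + 1/2.82 + 1/75.5) = 2.636 kΩ.
V_A = 3.19 × 2.636/4.936 = 1.703 V.
I(R_G) = V_A / R_G = 1.703/2.82 = 0.6041 mA.

I ≈ 0.604 mA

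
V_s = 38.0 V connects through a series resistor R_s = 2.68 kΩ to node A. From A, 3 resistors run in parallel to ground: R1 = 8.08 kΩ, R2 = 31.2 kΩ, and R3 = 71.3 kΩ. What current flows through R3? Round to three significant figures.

Equivalent of the parallel group: R_p = 5.888 kΩ.
Node voltage V_A = V_s · R_p/(R_s + R_p) = 38.0 × 0.6872 = 26.11 V.
Branch current I = V_A/R3 = 26.11/71.3 = 0.3663 mA.

I ≈ 0.366 mA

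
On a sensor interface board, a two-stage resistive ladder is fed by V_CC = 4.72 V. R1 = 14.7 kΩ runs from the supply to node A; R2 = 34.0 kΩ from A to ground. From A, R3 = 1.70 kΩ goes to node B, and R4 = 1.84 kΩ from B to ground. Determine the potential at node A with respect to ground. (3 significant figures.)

Node A sees R2 in parallel with the series input of stage 2, R3 + R4 = 3.540 kΩ.
Effective lower resistance at A: R2 ‖ 3.540 = 3.206 kΩ.
V_A = 4.72 × 3.206/(14.7 + 3.206) = 0.8451 V.

V_A ≈ 0.845 V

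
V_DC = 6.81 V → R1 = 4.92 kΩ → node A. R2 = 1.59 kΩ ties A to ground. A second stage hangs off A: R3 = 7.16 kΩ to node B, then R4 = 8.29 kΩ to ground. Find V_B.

Looking into the second stage from A: R3 + R4 = 15.45 kΩ appears in parallel with R2.
Effective lower resistance at A: R2 ‖ 15.45 = 1.442 kΩ.
So V_A = 6.81 × 0.2266 = 1.543 V.
V_B = V_A × 0.5366 = 0.8281 V.

V_B ≈ 0.828 V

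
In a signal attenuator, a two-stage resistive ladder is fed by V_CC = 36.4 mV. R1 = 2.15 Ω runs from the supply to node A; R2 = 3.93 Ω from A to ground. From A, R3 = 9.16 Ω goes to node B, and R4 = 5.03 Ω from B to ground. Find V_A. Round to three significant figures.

The second stage (R3 + R4 = 14.19 Ω) loads node A in parallel with R2.
R2 ‖ (R3+R4) = 3.078 Ω.
So V_A = 36.4 × 0.5887 = 21.43 mV.

V_A ≈ 21.4 mV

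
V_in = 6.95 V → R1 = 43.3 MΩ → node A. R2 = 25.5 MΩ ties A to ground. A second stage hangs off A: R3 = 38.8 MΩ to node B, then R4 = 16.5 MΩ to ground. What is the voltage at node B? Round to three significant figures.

Looking into the second stage from A: R3 + R4 = 55.30 MΩ appears in parallel with R2.
R2 ‖ (R3+R4) = 17.45 MΩ.
First divider: V_A = V_in · 17.45/(43.3 + 17.45) = 1.997 V.
Then the unloaded second divider: V_B = V_A × R4/(R3+R4) = 1.997 × 0.2984 = 0.5957 V.

V_B ≈ 0.596 V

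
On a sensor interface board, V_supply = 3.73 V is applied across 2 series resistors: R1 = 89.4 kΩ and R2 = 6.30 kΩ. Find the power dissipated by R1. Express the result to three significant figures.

The common current is I = 3.73/95.70 = 0.03898 mA.
P = I²R = 0.001519 × 89.4 = 0.1358 mW.

P ≈ 0.136 mW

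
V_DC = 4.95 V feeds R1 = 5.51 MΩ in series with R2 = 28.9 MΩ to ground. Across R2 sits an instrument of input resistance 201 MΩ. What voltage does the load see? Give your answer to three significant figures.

R2 ‖ R_L = (28.9 × 201)/(28.9 + 201) = 25.27 MΩ.
Now apply the divider: V_out = 4.95 × 0.8210 = 4.064 V.
(Unloaded it would be 4.16 V; the load pulls it down.)

V_out ≈ 4.06 V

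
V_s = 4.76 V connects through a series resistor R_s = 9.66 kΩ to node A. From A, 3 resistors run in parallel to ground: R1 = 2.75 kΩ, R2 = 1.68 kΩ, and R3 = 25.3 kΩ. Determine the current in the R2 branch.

I ≈ 0.266 mA

Parallel bank: R_p = 1/(1/2.75 + 1/1.68 + 1/25.3) = 1.002 kΩ.
V_A by voltage divider: V_A = 4.76 × 1.002/(9.66 + 1.002) = 0.4472 V.
I(R2) = V_A / R2 = 0.4472/1.68 = 0.2662 mA.
(Check via current divider: I_total = 0.4465 mA; share G_k/ΣG = 0.5962 → same result.)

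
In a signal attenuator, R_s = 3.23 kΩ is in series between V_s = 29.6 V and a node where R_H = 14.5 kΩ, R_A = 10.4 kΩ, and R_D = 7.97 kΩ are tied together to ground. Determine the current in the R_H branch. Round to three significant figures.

I ≈ 1.05 mA

Parallel bank: R_p = 1/(1/14.5 + 1/10.4 + 1/7.97) = 3.441 kΩ.
Node voltage V_A = V_s · R_p/(R_s + R_p) = 29.6 × 0.5158 = 15.27 V.
Branch current I = V_A/R_H = 15.27/14.5 = 1.053 mA.
(Check via current divider: I_total = 4.437 mA; share G_k/ΣG = 0.2373 → same result.)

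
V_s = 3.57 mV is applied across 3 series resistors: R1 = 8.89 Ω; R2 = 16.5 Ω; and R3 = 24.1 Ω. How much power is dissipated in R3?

P ≈ 0.125 µW

ΣR = 49.49 Ω → I = 3.57/49.49 = 0.07214 mA.
P(R3) = I²·R3 = (0.07214)² × 24.1 = 0.1254 µW.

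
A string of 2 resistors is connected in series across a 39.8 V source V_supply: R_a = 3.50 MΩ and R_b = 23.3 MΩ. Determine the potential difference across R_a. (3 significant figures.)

V ≈ 5.20 V

Total series resistance ΣR = 3.50 + 23.3 = 26.80 MΩ.
By the voltage-divider rule, V = 39.8 × 3.500/26.80 = 5.198 V.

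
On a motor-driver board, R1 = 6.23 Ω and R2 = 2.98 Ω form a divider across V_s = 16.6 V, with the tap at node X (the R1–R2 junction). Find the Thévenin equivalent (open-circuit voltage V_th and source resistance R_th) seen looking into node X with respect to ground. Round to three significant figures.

V_th is the unloaded tap voltage: V_s · R2/(R1+R2) = 16.6 × 0.3236 = 5.371 V.
Zeroing V_s shorts the top of R1 to ground, so R_th = R1 ‖ R2 = 2.016 Ω.

V_th ≈ 5.37 V, R_th ≈ 2.02 Ω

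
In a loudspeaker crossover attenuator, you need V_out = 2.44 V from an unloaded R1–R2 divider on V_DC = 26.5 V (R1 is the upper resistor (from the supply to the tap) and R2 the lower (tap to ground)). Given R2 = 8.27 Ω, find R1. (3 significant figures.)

R1 ≈ 81.5 Ω

The divider ratio is R2/(R1+R2) = 2.44/26.5 = 0.09208.
Rearranging, R1 = R2·(1−k)/k = 8.27 × 9.861 = 81.55 Ω.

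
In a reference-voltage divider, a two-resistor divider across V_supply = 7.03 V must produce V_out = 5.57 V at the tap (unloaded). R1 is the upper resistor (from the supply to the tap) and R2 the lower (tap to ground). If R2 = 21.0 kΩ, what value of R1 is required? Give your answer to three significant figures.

V_out/V_supply = R2/(R1+R2) = 0.7923.
So R1 = R2 · (V_supply/V_out − 1) = 21.0 × (7.03/5.57 − 1) = 21.0 × 0.2621 = 5.504 kΩ.

R1 ≈ 5.50 kΩ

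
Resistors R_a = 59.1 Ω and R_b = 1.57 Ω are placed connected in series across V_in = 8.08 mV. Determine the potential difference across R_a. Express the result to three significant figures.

Total series resistance ΣR = 59.1 + 1.57 = 60.67 Ω.
By the voltage-divider rule, V = 8.08 × 59.10/60.67 = 7.871 mV.

V ≈ 7.87 mV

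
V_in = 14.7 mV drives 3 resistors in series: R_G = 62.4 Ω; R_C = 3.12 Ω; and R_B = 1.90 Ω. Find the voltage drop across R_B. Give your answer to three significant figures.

V ≈ 0.414 mV

Total series resistance ΣR = 62.4 + 3.12 + 1.90 = 67.42 Ω.
By the voltage-divider rule, V = 14.7 × 1.900/67.42 = 0.4143 mV.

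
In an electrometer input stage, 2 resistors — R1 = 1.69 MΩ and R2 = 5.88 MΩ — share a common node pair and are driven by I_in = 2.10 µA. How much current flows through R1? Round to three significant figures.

For two parallel branches, I_k = I_in · (other R)/(sum of R).
I(R1) = 2.10 × 5.88/(1.69 + 5.88) = 2.10 × 0.7768 = 1.631 µA.

I ≈ 1.63 µA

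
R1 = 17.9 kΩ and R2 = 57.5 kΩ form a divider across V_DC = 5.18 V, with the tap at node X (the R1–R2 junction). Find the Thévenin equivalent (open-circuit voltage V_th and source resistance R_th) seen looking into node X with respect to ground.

V_th is the unloaded tap voltage: V_DC · R2/(R1+R2) = 5.18 × 0.7626 = 3.950 V.
Looking into X with the source shorted: R_th = R1·R2/(R1+R2) = 17.90 × 57.5/75.40 = 13.65 kΩ.

V_th ≈ 3.95 V, R_th ≈ 13.7 kΩ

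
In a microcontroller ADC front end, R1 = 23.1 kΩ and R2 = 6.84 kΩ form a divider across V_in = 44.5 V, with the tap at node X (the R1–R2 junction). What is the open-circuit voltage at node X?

V_th ≈ 10.2 V

V_th is the unloaded tap voltage: V_in · R2/(R1+R2) = 44.5 × 0.2285 = 10.17 V.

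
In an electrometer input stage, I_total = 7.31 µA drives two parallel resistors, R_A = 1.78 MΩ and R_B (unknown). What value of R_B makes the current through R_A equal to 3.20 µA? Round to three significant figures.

The fraction through R_A equals R_B/(R_A+R_B).
3.20/7.31 = R_B/(R_A + R_B) → R_B = R_A · (0.4378)/(1 − 0.4378) = 1.78 × 0.7786 = 1.386 MΩ.

R_B ≈ 1.39 MΩ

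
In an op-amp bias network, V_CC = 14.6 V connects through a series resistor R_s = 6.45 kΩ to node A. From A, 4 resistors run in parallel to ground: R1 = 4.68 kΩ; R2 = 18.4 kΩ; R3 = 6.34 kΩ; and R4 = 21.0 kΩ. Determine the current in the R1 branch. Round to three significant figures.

I ≈ 0.770 mA

Parallel bank: R_p = 1/(1/4.68 + 1/18.4 + 1/6.34 + 1/21.0) = 2.113 kΩ.
V_A = 14.6 × 2.113/8.563 = 3.602 V.
Branch current I = V_A/R1 = 3.602/4.68 = 0.7697 mA.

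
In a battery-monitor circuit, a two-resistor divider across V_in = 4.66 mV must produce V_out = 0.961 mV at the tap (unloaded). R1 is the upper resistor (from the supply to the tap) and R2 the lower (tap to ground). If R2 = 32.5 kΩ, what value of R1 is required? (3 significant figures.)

Required fraction k = V_out/V_in = 0.2062.
Rearranging, R1 = R2·(1−k)/k = 32.5 × 3.849 = 125.1 kΩ.

R1 ≈ 125 kΩ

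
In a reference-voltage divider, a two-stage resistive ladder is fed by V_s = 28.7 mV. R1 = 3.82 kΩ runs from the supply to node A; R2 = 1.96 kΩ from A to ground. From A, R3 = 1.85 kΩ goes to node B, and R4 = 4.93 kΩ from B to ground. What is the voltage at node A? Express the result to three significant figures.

The second stage (R3 + R4 = 6.780 kΩ) loads node A in parallel with R2.
R2 ‖ (R3+R4) = 1.520 kΩ.
First divider: V_A = V_s · 1.520/(3.82 + 1.520) = 8.171 mV.

V_A ≈ 8.17 mV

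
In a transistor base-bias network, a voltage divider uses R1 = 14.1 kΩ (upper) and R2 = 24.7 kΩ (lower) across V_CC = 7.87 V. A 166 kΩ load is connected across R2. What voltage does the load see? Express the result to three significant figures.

V_out ≈ 4.75 V

First combine the lower leg with the load: R2 ‖ R_L = 21.50 kΩ.
Then V_out = V_CC · R2'/(R1 + R2') = 7.87 × 21.50/35.60 = 4.753 V.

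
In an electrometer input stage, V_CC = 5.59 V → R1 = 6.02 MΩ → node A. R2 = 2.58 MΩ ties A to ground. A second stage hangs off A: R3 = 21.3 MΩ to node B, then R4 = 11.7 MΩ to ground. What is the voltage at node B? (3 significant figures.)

Node A sees R2 in parallel with the series input of stage 2, R3 + R4 = 33.00 MΩ.
Effective lower resistance at A: R2 ‖ 33.00 = 2.393 MΩ.
So V_A = 5.59 × 0.2844 = 1.590 V.
Stage 2 is unloaded, so V_B = V_A · R4/(R3+R4) = 1.590 × 11.7/33.00 = 0.5637 V.

V_B ≈ 0.564 V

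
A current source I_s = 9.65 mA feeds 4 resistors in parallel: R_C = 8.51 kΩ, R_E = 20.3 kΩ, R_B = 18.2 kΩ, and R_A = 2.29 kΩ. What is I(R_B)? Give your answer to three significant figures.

I ≈ 0.805 mA

ΣG = 1/8.51 + 1/20.3 + 1/18.2 + 1/2.29 = 0.6584.
Current divider: I(R_B) = I_s · G_k/ΣG = 9.65 × (0.05495/0.6584) = 9.65 × 0.08345 = 0.8053 mA.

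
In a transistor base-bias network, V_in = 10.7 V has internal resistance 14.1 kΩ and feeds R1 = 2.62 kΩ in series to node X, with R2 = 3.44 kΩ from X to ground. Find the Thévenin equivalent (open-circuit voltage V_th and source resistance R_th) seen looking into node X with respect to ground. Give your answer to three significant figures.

R1' = 14.1 + 2.62 = 16.72 kΩ (source resistance + R1).
V_th is the unloaded tap voltage: V_in · R2/(R1'+R2) = 10.7 × 0.1706 = 1.826 V.
Looking into X with the source shorted: R_th = R1'·R2/(R1'+R2) = 16.72 × 3.44/20.16 = 2.853 kΩ.

V_th ≈ 1.83 V, R_th ≈ 2.85 kΩ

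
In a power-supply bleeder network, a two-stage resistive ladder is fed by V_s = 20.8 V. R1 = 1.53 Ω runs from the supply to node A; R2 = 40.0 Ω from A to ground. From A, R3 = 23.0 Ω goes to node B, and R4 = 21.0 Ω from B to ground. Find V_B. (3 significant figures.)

V_B ≈ 9.25 V

Looking into the second stage from A: R3 + R4 = 44.00 Ω appears in parallel with R2.
Effective lower resistance at A: R2 ‖ 44.00 = 20.95 Ω.
First divider: V_A = V_s · 20.95/(1.53 + 20.95) = 19.38 V.
Stage 2 is unloaded, so V_B = V_A · R4/(R3+R4) = 19.38 × 21.0/44.00 = 9.252 V.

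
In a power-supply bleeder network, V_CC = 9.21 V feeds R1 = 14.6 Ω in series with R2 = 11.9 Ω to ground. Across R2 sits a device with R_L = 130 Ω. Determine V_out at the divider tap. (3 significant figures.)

V_out ≈ 3.94 V

R2 ‖ R_L = (11.9 × 130)/(11.9 + 130) = 10.90 Ω.
Now apply the divider: V_out = 9.21 × 0.4275 = 3.937 V.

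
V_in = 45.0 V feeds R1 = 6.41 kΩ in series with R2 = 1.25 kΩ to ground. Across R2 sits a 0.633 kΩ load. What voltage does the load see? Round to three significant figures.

First combine the lower leg with the load: R2 ‖ R_L = 0.4202 kΩ.
Voltage divider with the loaded lower leg: V_out = 45.0 × 0.4202/(6.41 + 0.4202) = 45.0 × 0.06152 = 2.768 V.

V_out ≈ 2.77 V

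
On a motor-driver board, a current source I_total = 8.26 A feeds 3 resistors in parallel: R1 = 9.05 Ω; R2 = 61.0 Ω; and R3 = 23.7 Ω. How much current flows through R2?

Conductances: ΣG = 1/9.05 + 1/61.0 + 1/23.7 = 0.1691 (1/Ω).
R2 takes the fraction G_k/ΣG = 0.01639/0.1691 = 0.09695, so I = 8.26 × 0.09695 = 0.8008 A.

I ≈ 0.801 A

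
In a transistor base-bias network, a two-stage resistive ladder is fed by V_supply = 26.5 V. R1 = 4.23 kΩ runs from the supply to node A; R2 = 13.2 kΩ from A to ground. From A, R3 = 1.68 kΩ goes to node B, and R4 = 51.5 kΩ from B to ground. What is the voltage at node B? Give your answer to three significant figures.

Node A sees R2 in parallel with the series input of stage 2, R3 + R4 = 53.18 kΩ.
R2 ‖ (R3+R4) = 10.58 kΩ.
First divider: V_A = V_supply · 10.58/(4.23 + 10.58) = 18.93 V.
V_B = V_A × 0.9684 = 18.33 V.

V_B ≈ 18.3 V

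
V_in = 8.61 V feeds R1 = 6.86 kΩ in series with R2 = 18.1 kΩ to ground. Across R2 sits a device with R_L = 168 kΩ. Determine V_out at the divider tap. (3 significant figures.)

The load sits in parallel with R2, giving an effective lower resistance R2' = R2·R_L/(R2+R_L) = 16.34 kΩ.
Then V_out = V_in · R2'/(R1 + R2') = 8.61 × 16.34/23.20 = 6.064 V.
(Unloaded it would be 6.24 V; the load pulls it down.)

V_out ≈ 6.06 V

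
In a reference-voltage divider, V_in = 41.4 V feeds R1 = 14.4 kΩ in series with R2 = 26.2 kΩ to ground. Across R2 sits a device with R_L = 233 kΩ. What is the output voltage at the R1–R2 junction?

V_out ≈ 25.7 V

R2 ‖ R_L = (26.2 × 233)/(26.2 + 233) = 23.55 kΩ.
Then V_out = V_in · R2'/(R1 + R2') = 41.4 × 23.55/37.95 = 25.69 V.
(Unloaded it would be 26.7 V; the load pulls it down.)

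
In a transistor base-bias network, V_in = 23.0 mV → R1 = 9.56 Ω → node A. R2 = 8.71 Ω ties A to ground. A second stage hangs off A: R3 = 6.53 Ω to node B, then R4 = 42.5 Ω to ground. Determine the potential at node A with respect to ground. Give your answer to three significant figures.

Looking into the second stage from A: R3 + R4 = 49.03 Ω appears in parallel with R2.
Effective lower resistance at A: R2 ‖ 49.03 = 7.396 Ω.
So V_A = 23.0 × 0.4362 = 10.03 mV.

V_A ≈ 10.0 mV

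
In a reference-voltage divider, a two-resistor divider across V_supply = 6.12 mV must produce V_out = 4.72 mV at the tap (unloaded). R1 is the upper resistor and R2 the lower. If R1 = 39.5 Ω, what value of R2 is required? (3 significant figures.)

R2 ≈ 133 Ω

Required fraction k = V_out/V_supply = 0.7712.
Rearranging, R2 = R1·k/(1−k) = 39.5 × 3.371 = 133.2 Ω.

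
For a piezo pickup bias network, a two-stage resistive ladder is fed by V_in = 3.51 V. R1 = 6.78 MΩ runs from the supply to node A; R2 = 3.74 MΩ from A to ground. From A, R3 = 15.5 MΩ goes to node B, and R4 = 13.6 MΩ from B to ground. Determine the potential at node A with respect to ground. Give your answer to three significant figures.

V_A ≈ 1.15 V

Node A sees R2 in parallel with the series input of stage 2, R3 + R4 = 29.10 MΩ.
Effective lower resistance at A: R2 ‖ 29.10 = 3.314 MΩ.
So V_A = 3.51 × 0.3283 = 1.152 V.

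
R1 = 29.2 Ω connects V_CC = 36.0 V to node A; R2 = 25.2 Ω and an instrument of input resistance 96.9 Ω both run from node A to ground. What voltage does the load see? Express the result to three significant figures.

V_out ≈ 14.6 V

The load sits in parallel with R2, giving an effective lower resistance R2' = R2·R_L/(R2+R_L) = 20.00 Ω.
Now apply the divider: V_out = 36.0 × 0.4065 = 14.63 V.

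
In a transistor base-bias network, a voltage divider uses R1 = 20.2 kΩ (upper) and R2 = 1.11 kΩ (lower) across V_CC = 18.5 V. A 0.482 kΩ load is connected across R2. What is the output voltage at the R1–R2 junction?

The load sits in parallel with R2, giving an effective lower resistance R2' = R2·R_L/(R2+R_L) = 0.3361 kΩ.
Voltage divider with the loaded lower leg: V_out = 18.5 × 0.3361/(20.2 + 0.3361) = 18.5 × 0.01636 = 0.3027 V.
(Unloaded it would be 0.964 V; the load pulls it down.)

V_out ≈ 0.303 V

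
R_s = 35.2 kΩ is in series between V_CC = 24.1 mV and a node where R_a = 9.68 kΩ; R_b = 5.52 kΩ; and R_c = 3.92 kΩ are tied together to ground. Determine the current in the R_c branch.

Combine the parallel branches: R_p = (1/9.68 + 1/5.52 + 1/3.92)⁻¹ = 1.853 kΩ.
V_A = 24.1 × 1.853/37.05 = 1.205 mV.
I(R_c) = V_A / R_c = 1.205/3.92 = 0.3075 µA.
(Equivalently: I_total = 0.6504 µA, then current-divider fraction G_k/ΣG = 0.4728.)

I ≈ 0.308 µA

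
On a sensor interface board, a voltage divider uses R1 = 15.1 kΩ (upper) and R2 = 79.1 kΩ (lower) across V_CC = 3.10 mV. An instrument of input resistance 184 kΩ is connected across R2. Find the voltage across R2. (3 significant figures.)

V_out ≈ 2.44 mV

The load sits in parallel with R2, giving an effective lower resistance R2' = R2·R_L/(R2+R_L) = 55.32 kΩ.
Voltage divider with the loaded lower leg: V_out = 3.10 × 55.32/(15.1 + 55.32) = 3.10 × 0.7856 = 2.435 mV.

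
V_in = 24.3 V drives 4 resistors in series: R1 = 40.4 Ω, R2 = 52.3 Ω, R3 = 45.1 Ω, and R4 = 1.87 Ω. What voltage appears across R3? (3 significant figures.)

V ≈ 7.85 V

Series total: ΣR = 40.4 + 52.3 + 45.1 + 1.87 = 139.7 Ω.
Voltage divider: V = V_in · (45.10 / 139.7) = 24.3 × 0.3229 = 7.847 V.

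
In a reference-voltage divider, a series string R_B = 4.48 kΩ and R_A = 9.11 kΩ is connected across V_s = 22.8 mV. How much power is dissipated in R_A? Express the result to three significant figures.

The common current is I = 22.8/13.59 = 1.678 µA.
V(R_A) = I·R = 15.28 mV; P = V·I = 15.28 × 1.678 = 25.64 nW.

P ≈ 25.6 nW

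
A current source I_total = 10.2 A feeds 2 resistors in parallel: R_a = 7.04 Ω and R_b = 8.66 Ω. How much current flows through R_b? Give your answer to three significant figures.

I ≈ 4.57 A

Two-branch current divider: I_k = I_total · R_other/(R_1 + R_2).
So I = 10.2 × 7.04/15.70 = 4.574 A.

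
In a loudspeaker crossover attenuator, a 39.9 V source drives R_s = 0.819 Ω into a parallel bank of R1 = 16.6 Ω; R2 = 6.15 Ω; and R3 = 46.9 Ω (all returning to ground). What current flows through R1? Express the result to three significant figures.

Equivalent of the parallel group: R_p = 4.096 Ω.
V_A by voltage divider: V_A = 39.9 × 4.096/(0.819 + 4.096) = 33.25 V.
Branch current I = V_A/R1 = 33.25/16.6 = 2.003 A.

I ≈ 2.00 A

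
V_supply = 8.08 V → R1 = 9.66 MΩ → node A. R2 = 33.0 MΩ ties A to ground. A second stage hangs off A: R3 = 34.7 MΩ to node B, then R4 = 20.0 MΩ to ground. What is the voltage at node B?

The second stage (R3 + R4 = 54.70 MΩ) loads node A in parallel with R2.
R2 ‖ (R3+R4) = 20.58 MΩ.
V_A = 8.08 × 20.58/(9.66 + 20.58) = 5.499 V.
Then the unloaded second divider: V_B = V_A × R4/(R3+R4) = 5.499 × 0.3656 = 2.011 V.

V_B ≈ 2.01 V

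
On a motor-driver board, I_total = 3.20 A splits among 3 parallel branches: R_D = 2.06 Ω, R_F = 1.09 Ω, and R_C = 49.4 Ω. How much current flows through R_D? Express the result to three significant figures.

I ≈ 1.09 A

Total conductance ΣG = 1/2.06 + 1/1.09 + 1/49.4 = 1.423 (units of 1/Ω).
By the current-divider rule, I = I_total · G_k/ΣG = 3.20 × 0.3411 = 1.092 A.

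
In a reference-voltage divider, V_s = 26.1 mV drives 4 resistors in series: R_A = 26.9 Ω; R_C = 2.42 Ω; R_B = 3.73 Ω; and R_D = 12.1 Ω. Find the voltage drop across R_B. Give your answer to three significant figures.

Series total: ΣR = 26.9 + 2.42 + 3.73 + 12.1 = 45.15 Ω.
Voltage divider: V = V_s · (3.730 / 45.15) = 26.1 × 0.08261 = 2.156 mV.

V ≈ 2.16 mV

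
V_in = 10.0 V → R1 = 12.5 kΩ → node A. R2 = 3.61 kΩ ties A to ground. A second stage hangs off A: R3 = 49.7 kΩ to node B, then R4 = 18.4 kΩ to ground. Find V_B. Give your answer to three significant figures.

V_B ≈ 0.582 V

Looking into the second stage from A: R3 + R4 = 68.10 kΩ appears in parallel with R2.
R2 ‖ (R3+R4) = 3.428 kΩ.
V_A = 10.0 × 3.428/(12.5 + 3.428) = 2.152 V.
Stage 2 is unloaded, so V_B = V_A · R4/(R3+R4) = 2.152 × 18.4/68.10 = 0.5815 V.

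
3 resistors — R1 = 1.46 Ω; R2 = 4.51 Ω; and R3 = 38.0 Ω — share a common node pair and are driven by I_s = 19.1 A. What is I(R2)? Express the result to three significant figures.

I ≈ 4.54 A

Conductances: ΣG = 1/1.46 + 1/4.51 + 1/38.0 = 0.9330 (1/Ω).
By the current-divider rule, I = I_s · G_k/ΣG = 19.1 × 0.2377 = 4.539 A.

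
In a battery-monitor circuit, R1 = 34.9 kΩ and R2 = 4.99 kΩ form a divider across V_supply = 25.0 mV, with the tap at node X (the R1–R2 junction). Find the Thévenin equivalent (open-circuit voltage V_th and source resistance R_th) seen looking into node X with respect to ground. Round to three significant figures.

V_th ≈ 3.13 mV, R_th ≈ 4.37 kΩ

Open-circuit (no load on X): V_th = V_supply · R2/(R1 + R2) = 25.0 × 4.99/(34.90 + 4.99) = 3.127 mV.
Looking into X with the source shorted: R_th = R1·R2/(R1+R2) = 34.90 × 4.99/39.89 = 4.366 kΩ.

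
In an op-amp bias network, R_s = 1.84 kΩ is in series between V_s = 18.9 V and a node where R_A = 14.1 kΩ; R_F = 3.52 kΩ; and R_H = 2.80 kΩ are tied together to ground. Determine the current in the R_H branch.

Equivalent of the parallel group: R_p = 1.404 kΩ.
V_A = 18.9 × 1.404/3.244 = 8.181 V.
I(R_H) = V_A / R_H = 8.181/2.80 = 2.922 mA.
(Check via current divider: I_total = 5.826 mA; share G_k/ΣG = 0.5015 → same result.)

I ≈ 2.92 mA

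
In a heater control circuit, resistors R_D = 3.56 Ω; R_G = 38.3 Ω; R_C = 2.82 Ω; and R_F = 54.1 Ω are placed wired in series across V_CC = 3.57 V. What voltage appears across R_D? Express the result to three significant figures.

V ≈ 0.129 V

Total series resistance ΣR = 3.56 + 38.3 + 2.82 + 54.1 = 98.78 Ω.
By the voltage-divider rule, V = 3.57 × 3.560/98.78 = 0.1287 V.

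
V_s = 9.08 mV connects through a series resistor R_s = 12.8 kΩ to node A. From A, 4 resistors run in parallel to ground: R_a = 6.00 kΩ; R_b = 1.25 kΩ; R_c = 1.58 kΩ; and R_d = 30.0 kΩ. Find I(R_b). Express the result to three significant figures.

Equivalent of the parallel group: R_p = 0.6124 kΩ.
V_A by voltage divider: V_A = 9.08 × 0.6124/(12.8 + 0.6124) = 0.4146 mV.
Branch current I = V_A/R_b = 0.4146/1.25 = 0.3317 µA.
(Equivalently: I_total = 0.6770 µA, then current-divider fraction G_k/ΣG = 0.4899.)

I ≈ 0.332 µA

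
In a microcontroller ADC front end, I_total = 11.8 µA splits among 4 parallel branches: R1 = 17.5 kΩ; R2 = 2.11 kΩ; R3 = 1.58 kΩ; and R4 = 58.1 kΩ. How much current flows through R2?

I ≈ 4.73 µA

Conductances: ΣG = 1/17.5 + 1/2.11 + 1/1.58 + 1/58.1 = 1.181 (1/kΩ).
Current divider: I(R2) = I_total · G_k/ΣG = 11.8 × (0.4739/1.181) = 11.8 × 0.4012 = 4.735 µA.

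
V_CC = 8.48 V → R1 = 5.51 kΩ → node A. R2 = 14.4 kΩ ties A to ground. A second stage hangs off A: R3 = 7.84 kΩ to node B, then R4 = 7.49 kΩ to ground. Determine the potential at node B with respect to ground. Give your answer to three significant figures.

Node A sees R2 in parallel with the series input of stage 2, R3 + R4 = 15.33 kΩ.
R2 ‖ (R3+R4) = 7.425 kΩ.
So V_A = 8.48 × 0.5740 = 4.868 V.
Then the unloaded second divider: V_B = V_A × R4/(R3+R4) = 4.868 × 0.4886 = 2.378 V.

V_B ≈ 2.38 V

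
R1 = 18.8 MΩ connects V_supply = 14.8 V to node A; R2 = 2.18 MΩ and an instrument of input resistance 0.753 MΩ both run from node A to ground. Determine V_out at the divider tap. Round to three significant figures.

V_out ≈ 0.428 V

R2 ‖ R_L = (2.18 × 0.753)/(2.18 + 0.753) = 0.5597 MΩ.
Now apply the divider: V_out = 14.8 × 0.02891 = 0.4279 V.
(Unloaded it would be 1.54 V; the load pulls it down.)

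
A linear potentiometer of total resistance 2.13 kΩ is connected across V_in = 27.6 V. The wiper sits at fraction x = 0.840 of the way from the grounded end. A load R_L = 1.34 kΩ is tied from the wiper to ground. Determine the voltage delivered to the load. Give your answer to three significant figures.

Split the track: R_lower = x·R_p = 1.789 kΩ, R_upper = (1−x)·R_p = 0.3408 kΩ.
R_L loads the lower segment: effective lower R = 0.7662 kΩ.
Loaded-divider output: V_out = 27.6 × 0.6921 = 19.10 V.
(Unloaded: V_out = x·V_in = 23.2 V.)

V_out ≈ 19.1 V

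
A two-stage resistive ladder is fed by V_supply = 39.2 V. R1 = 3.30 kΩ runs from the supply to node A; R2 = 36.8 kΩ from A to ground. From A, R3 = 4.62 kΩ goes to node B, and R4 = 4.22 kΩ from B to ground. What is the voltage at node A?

Looking into the second stage from A: R3 + R4 = 8.840 kΩ appears in parallel with R2.
R2 ‖ (R3+R4) = 7.128 kΩ.
V_A = 39.2 × 7.128/(3.30 + 7.128) = 26.79 V.

V_A ≈ 26.8 V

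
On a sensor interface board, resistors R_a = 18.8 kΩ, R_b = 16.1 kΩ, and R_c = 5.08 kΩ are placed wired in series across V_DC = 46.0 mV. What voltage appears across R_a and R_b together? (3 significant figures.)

Series total: ΣR = 18.8 + 16.1 + 5.08 = 39.98 kΩ.
R_{R_a..R_b} = 18.8 + 16.1 = 34.90 kΩ.
V = V_DC · R/ΣR = 46.0 × 0.8729 = 40.16 mV.

V ≈ 40.2 mV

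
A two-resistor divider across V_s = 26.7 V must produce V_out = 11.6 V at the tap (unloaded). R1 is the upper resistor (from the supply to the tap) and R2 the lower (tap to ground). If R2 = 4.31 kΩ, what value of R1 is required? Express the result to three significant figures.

R1 ≈ 5.61 kΩ

Required fraction k = V_out/V_s = 0.4345.
R1 = R2·(1/k − 1) = 4.31 × 1.302 = 5.610 kΩ.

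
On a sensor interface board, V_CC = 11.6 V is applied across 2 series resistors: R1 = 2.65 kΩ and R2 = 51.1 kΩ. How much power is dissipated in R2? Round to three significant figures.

P ≈ 2.38 mW

Series current I = V_CC/ΣR = 11.6/53.75 = 0.2158 mA.
V(R2) = I·R = 11.03 V; P = V·I = 11.03 × 0.2158 = 2.380 mW.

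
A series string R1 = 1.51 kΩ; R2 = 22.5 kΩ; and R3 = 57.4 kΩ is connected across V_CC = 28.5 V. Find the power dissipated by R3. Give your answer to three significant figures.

Series current I = V_CC/ΣR = 28.5/81.41 = 0.3501 mA.
P = I²R = 0.1226 × 57.4 = 7.035 mW.

P ≈ 7.03 mW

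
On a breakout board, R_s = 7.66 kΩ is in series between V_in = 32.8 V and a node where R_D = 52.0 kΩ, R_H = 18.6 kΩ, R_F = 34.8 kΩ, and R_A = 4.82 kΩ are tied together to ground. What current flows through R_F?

I ≈ 0.280 mA

Equivalent of the parallel group: R_p = 3.234 kΩ.
V_A = 32.8 × 3.234/10.89 = 9.737 V.
I(R_F) = V_A / R_F = 9.737/34.8 = 0.2798 mA.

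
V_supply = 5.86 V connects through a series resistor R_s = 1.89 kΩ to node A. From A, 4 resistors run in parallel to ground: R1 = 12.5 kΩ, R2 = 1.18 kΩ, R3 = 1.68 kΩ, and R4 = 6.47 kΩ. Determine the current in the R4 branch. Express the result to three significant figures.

I ≈ 0.217 mA

Equivalent of the parallel group: R_p = 0.5962 kΩ.
V_A = 5.86 × 0.5962/2.486 = 1.405 V.
Branch current I = V_A/R4 = 1.405/6.47 = 0.2172 mA.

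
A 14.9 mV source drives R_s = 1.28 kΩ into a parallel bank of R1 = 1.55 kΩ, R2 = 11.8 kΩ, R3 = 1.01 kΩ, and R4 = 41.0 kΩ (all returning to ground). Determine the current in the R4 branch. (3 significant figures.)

Combine the parallel branches: R_p = (1/1.55 + 1/11.8 + 1/1.01 + 1/41.0)⁻¹ = 0.5733 kΩ.
V_A by voltage divider: V_A = 14.9 × 0.5733/(1.28 + 0.5733) = 4.609 mV.
Branch current I = V_A/R4 = 4.609/41.0 = 0.1124 µA.
(Check via current divider: I_total = 8.040 µA; share G_k/ΣG = 0.01398 → same result.)

I ≈ 0.112 µA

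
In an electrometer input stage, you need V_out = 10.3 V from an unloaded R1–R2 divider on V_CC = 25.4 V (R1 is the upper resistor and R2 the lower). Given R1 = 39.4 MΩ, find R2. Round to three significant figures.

R2 ≈ 26.9 MΩ

Required fraction k = V_out/V_CC = 0.4055.
So R2 = R1 · V_out/(V_CC − V_out) = 39.4 × 10.3/(25.4 − 10.3) = 39.4 × 0.6821 = 26.88 MΩ.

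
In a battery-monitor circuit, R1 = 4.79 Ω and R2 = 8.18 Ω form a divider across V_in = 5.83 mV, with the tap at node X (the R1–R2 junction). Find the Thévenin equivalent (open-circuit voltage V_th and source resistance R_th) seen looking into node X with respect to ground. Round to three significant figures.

With X open, the divider is unloaded: V_th = 5.83 × 8.18/12.97 = 3.677 mV.
With V_in suppressed (replaced by a short), R_th = R1 ‖ R2 = (4.790 × 8.18)/(4.790 + 8.18) = 3.021 Ω.

V_th ≈ 3.68 mV, R_th ≈ 3.02 Ω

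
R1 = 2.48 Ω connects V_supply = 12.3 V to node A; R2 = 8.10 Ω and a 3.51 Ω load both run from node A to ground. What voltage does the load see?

V_out ≈ 6.11 V

The load sits in parallel with R2, giving an effective lower resistance R2' = R2·R_L/(R2+R_L) = 2.449 Ω.
Now apply the divider: V_out = 12.3 × 0.4968 = 6.111 V.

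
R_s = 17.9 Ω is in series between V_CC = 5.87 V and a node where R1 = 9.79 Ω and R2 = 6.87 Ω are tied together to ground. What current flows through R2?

Parallel bank: R_p = 1/(1/9.79 + 1/6.87) = 4.037 Ω.
Node voltage V_A = V_CC · R_p/(R_s + R_p) = 5.87 × 0.1840 = 1.080 V.
Branch current I = V_A/R2 = 1.080/6.87 = 0.1572 A.

I ≈ 0.157 A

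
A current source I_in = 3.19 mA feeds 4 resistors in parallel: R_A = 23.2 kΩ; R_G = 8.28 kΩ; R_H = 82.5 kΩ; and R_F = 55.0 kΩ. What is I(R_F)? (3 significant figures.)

Total conductance ΣG = 1/23.2 + 1/8.28 + 1/82.5 + 1/55.0 = 0.1942 (units of 1/kΩ).
Current divider: I(R_F) = I_in · G_k/ΣG = 3.19 × (0.01818/0.1942) = 3.19 × 0.09363 = 0.2987 mA.

I ≈ 0.299 mA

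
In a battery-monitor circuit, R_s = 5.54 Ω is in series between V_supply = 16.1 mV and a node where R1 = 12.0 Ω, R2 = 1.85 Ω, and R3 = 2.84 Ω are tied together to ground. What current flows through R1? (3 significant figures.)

I ≈ 0.209 mA

Equivalent of the parallel group: R_p = 1.025 Ω.
V_A by voltage divider: V_A = 16.1 × 1.025/(5.54 + 1.025) = 2.513 mV.
Branch current I = V_A/R1 = 2.513/12.0 = 0.2094 mA.
(Check via current divider: I_total = 2.453 mA; share G_k/ΣG = 0.08538 → same result.)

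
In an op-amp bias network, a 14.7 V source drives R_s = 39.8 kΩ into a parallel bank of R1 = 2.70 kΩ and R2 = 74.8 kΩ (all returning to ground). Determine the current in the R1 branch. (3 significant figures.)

I ≈ 0.335 mA

Combine the parallel branches: R_p = (1/2.70 + 1/74.8)⁻¹ = 2.606 kΩ.
V_A = 14.7 × 2.606/42.41 = 0.9033 V.
I(R1) = V_A / R1 = 0.9033/2.70 = 0.3346 mA.
(Equivalently: I_total = 0.3466 mA, then current-divider fraction G_k/ΣG = 0.9652.)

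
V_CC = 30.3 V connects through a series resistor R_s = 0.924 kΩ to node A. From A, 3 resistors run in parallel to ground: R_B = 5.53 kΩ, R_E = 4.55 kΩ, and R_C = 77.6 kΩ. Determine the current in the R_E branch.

Parallel bank: R_p = 1/(1/5.53 + 1/4.55 + 1/77.6) = 2.418 kΩ.
V_A = 30.3 × 2.418/3.342 = 21.92 V.
Branch current I = V_A/R_E = 21.92/4.55 = 4.818 mA.

I ≈ 4.82 mA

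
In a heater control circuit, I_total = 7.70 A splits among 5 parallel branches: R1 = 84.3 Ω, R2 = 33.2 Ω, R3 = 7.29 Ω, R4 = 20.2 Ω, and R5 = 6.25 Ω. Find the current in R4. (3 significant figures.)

I ≈ 0.981 A

Conductances: ΣG = 1/84.3 + 1/33.2 + 1/7.29 + 1/20.2 + 1/6.25 = 0.3887 (1/Ω).
R4 takes the fraction G_k/ΣG = 0.04950/0.3887 = 0.1274, so I = 7.70 × 0.1274 = 0.9808 A.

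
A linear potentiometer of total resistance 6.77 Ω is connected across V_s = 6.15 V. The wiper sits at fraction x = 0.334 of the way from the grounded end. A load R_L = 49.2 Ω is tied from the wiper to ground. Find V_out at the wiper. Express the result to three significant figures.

The pot divides into 4.509 Ω above the wiper and 2.261 Ω below.
R_L loads the lower segment: effective lower R = 2.162 Ω.
V_out = 6.15 × 2.162/(4.509 + 2.162) = 1.993 V.

V_out ≈ 1.99 V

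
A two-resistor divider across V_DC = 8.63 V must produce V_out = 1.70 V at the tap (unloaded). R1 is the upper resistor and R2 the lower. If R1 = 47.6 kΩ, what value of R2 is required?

V_out/V_DC = R2/(R1+R2) = 0.1970.
Rearranging, R2 = R1·k/(1−k) = 47.6 × 0.2453 = 11.68 kΩ.

R2 ≈ 11.7 kΩ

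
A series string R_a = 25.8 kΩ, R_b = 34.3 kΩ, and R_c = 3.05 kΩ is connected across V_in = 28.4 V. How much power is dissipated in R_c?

Series current I = V_in/ΣR = 28.4/63.15 = 0.4497 mA.
P = I²R = 0.2023 × 3.05 = 0.6169 mW.

P ≈ 0.617 mW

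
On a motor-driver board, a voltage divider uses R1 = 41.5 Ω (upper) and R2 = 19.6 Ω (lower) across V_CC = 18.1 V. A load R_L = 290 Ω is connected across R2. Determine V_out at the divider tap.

V_out ≈ 5.55 V

The load sits in parallel with R2, giving an effective lower resistance R2' = R2·R_L/(R2+R_L) = 18.36 Ω.
Now apply the divider: V_out = 18.1 × 0.3067 = 5.551 V.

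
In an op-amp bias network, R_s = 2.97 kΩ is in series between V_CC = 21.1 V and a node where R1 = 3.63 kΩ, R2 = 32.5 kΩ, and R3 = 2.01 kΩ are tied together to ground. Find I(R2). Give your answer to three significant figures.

I ≈ 0.192 mA

Parallel bank: R_p = 1/(1/3.63 + 1/32.5 + 1/2.01) = 1.244 kΩ.
V_A by voltage divider: V_A = 21.1 × 1.244/(2.97 + 1.244) = 6.229 V.
Branch current I = V_A/R2 = 6.229/32.5 = 0.1917 mA.
(Equivalently: I_total = 5.007 mA, then current-divider fraction G_k/ΣG = 0.03828.)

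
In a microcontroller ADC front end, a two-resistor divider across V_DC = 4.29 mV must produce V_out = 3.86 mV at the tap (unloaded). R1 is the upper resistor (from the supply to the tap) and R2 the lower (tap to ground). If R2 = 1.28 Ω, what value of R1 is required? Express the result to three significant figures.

R1 ≈ 0.143 Ω

The divider ratio is R2/(R1+R2) = 3.86/4.29 = 0.8998.
So R1 = R2 · (V_DC/V_out − 1) = 1.28 × (4.29/3.86 − 1) = 1.28 × 0.1114 = 0.1426 Ω.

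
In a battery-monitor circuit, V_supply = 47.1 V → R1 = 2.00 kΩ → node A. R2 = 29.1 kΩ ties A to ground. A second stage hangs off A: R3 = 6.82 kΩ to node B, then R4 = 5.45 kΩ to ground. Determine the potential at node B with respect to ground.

The second stage (R3 + R4 = 12.27 kΩ) loads node A in parallel with R2.
Effective lower resistance at A: R2 ‖ 12.27 = 8.631 kΩ.
First divider: V_A = V_supply · 8.631/(2.00 + 8.631) = 38.24 V.
Then the unloaded second divider: V_B = V_A × R4/(R3+R4) = 38.24 × 0.4442 = 16.98 V.

V_B ≈ 17.0 V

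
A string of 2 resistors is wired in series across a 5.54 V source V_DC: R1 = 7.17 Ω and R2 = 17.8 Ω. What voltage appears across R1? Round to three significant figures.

V ≈ 1.59 V

Series total: ΣR = 7.17 + 17.8 = 24.97 Ω.
Voltage divider: V = V_DC · (7.170 / 24.97) = 5.54 × 0.2871 = 1.591 V.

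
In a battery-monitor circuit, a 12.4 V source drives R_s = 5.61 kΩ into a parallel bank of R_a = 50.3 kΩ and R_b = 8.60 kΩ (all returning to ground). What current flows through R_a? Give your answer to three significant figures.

Equivalent of the parallel group: R_p = 7.344 kΩ.
Node voltage V_A = V_s · R_p/(R_s + R_p) = 12.4 × 0.5669 = 7.030 V.
Branch current I = V_A/R_a = 7.030/50.3 = 0.1398 mA.

I ≈ 0.140 mA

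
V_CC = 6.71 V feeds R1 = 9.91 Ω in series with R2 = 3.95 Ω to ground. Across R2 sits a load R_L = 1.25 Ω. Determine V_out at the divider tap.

R2 ‖ R_L = (3.95 × 1.25)/(3.95 + 1.25) = 0.9495 Ω.
Then V_out = V_CC · R2'/(R1 + R2') = 6.71 × 0.9495/10.86 = 0.5867 V.
(Unloaded it would be 1.91 V; the load pulls it down.)

V_out ≈ 0.587 V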